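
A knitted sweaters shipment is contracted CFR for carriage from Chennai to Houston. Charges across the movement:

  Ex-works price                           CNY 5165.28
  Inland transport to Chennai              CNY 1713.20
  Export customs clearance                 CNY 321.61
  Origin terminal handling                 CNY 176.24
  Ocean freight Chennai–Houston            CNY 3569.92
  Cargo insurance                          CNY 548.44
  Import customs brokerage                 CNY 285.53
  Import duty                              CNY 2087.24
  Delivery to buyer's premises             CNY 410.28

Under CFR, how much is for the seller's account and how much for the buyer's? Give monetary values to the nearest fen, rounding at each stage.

CFR: the seller pays costs through ocean freight to the destination port, but not insurance.
Seller's account: goods 5165.28 + inland to port 1713.20 + export clearance 321.61 + origin terminal 176.24 + freight 3569.92 = 10946.25
Buyer's account: insurance 548.44 + brokerage 285.53 + duty 2087.24 + delivery 410.28 = 3331.49

Seller: CNY 10946.25; buyer: CNY 3331.49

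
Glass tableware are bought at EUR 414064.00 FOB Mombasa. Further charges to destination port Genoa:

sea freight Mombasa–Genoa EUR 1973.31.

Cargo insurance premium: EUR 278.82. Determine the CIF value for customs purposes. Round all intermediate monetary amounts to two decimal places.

CIF value: EUR 416316.13

CIF = FOB price + freight + insurance
CIF = 414064.00 + 1973.31 + 278.82 = 416316.13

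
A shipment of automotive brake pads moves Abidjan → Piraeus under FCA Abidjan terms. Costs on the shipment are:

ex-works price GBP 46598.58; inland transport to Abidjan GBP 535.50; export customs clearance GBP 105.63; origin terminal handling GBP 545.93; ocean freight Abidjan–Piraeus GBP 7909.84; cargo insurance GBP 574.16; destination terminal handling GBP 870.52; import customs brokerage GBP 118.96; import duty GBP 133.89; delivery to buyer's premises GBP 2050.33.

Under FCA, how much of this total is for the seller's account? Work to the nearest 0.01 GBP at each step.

FCA: the seller delivers export-cleared goods to the carrier; the buyer bears costs from that point.
Seller's account: goods 46598.58 + inland to port 535.50 + export clearance 105.63 = 47239.71
Buyer's account: origin terminal 545.93 + freight 7909.84 + insurance 574.16 + destination terminal 870.52 + brokerage 118.96 + duty 133.89 + delivery 2050.33 = 12203.63

Seller's account: GBP 47239.71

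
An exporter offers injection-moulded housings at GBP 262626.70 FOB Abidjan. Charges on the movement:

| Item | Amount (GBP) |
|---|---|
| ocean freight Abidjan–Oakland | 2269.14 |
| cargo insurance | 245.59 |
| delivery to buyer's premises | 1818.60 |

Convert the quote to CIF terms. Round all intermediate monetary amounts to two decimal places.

CIF price: GBP 265141.43

Not relevant to the conversion: delivery — on the buyer under both terms; not part of either seller's price.
From FOB to CIF, the seller additionally bears: freight, insurance.
CIF price = 262626.70 + 2269.14 + 245.59 = 265141.43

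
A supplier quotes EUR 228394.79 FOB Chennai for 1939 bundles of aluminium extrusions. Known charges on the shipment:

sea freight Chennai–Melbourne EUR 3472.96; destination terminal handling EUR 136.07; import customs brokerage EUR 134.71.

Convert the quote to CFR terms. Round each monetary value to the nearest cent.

CFR price: EUR 231867.75

Not relevant to the conversion: destination terminal, brokerage — on the buyer under both terms; not part of either seller's price.
From FOB to CFR, the seller additionally bears: freight.
CFR price = 228394.79 + 3472.96 = 231867.75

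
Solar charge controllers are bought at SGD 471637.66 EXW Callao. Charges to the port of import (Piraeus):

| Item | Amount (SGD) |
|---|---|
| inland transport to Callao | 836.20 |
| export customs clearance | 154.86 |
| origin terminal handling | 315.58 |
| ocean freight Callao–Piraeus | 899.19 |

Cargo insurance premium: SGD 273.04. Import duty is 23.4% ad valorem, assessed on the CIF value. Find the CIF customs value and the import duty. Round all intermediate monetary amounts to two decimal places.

CIF value: SGD 474116.53; import duty: SGD 110943.27

CIF = EXW price + pre-shipment costs + freight + insurance
CIF = 471637.66 + 836.20 + 154.86 + 315.58 + 899.19 + 273.04 = 474116.53
Import duty = 474116.53 × 23.4% = 110943.27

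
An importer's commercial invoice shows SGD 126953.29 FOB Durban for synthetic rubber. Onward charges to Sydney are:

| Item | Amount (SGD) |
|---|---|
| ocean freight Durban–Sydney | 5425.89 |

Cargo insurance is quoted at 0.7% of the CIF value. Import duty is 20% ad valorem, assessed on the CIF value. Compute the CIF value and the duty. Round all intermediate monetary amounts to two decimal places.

CIF value: SGD 133312.37; import duty: SGD 26662.47

Let C be the CIF value. C = FOB price + freight + 0.7% × C
C − 0.7% × C = 126953.29 + 5425.89
0.993 × C = 132379.18
C = 132379.18 / 0.993 = 133312.37
Insurance premium = 0.7% × 133312.37 = 933.19
Import duty = 133312.37 × 20% = 26662.47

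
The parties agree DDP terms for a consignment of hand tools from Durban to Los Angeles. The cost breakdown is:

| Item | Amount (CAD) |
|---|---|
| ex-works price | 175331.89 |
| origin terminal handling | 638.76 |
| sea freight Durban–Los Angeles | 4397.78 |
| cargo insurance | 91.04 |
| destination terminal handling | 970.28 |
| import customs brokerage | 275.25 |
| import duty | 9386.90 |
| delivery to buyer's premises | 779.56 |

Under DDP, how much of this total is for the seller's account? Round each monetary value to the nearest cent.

DDP: the seller bears all costs including import duty.
Seller's account: goods 175331.89 + origin terminal 638.76 + freight 4397.78 + insurance 91.04 + destination terminal 970.28 + brokerage 275.25 + duty 9386.90 + delivery 779.56 = 191871.46
Buyer's account: 0.00

Seller's account: CAD 191871.46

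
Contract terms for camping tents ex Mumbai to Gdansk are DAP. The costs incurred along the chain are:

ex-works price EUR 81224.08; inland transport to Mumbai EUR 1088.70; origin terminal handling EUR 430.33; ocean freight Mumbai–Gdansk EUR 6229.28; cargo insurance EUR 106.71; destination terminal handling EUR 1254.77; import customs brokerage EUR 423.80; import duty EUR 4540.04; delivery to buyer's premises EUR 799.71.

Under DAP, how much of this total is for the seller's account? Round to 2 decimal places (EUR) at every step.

DAP: the seller bears all costs to the named destination except import duty and clearance.
Seller's account: goods 81224.08 + inland to port 1088.70 + origin terminal 430.33 + freight 6229.28 + insurance 106.71 + destination terminal 1254.77 + delivery 799.71 = 91133.58
Buyer's account: brokerage 423.80 + duty 4540.04 = 4963.84

Seller's account: EUR 91133.58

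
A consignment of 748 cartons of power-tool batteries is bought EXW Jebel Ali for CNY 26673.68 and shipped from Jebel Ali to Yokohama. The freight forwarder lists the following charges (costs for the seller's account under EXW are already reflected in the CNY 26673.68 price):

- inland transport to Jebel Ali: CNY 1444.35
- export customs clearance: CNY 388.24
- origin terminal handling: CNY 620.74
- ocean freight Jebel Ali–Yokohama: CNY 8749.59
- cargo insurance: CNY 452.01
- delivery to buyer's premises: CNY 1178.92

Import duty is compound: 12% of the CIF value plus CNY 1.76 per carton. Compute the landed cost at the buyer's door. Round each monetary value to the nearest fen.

Total landed cost: CNY 45423.44

EXW: the seller makes goods available at their premises; the buyer bears all onward costs.
CIF value = EXW price + inland to port + export clearance + origin terminal + freight + insurance = 26673.68 + 1444.35 + 388.24 + 620.74 + 8749.59 + 452.01 = 38328.61
Ad valorem component: 38328.61 × 12% = 4599.43
Specific component: 748 × 1.76 = 1316.48
Import duty = 4599.43 + 1316.48 = 5915.91
Buyer bears: inland to port 1444.35 + export clearance 388.24 + origin terminal 620.74 + freight 8749.59 + insurance 452.01 + delivery 1178.92 + duty 5915.91 = 18749.76
Landed cost = invoice 26673.68 + 18749.76 = 45423.44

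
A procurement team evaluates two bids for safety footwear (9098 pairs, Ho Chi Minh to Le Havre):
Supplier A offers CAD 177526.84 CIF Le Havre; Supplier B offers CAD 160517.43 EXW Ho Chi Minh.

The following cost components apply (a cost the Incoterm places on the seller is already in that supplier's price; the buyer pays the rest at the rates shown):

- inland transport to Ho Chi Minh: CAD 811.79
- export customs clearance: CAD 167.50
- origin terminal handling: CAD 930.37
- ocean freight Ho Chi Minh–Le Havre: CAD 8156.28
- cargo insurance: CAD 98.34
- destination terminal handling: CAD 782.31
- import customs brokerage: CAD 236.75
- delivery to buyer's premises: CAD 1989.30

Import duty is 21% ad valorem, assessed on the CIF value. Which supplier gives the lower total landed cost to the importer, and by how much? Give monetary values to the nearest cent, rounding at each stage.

Supplier B is cheaper by CAD 8282.61

Supplier A (CIF):
The CIF price already equals the CIF value: 177526.84
Import duty = 177526.84 × 21% = 37280.64
Buyer bears (A): 782.31 + 236.75 + 1989.30 = 3008.36
Landed cost (A) = invoice 177526.84 + 3008.36 + duty 37280.64 = 217815.84
Supplier B (EXW):
CIF value = EXW price + inland to port + export clearance + origin terminal + freight + insurance = 160517.43 + 811.79 + 167.50 + 930.37 + 8156.28 + 98.34 = 170681.71
Import duty = 170681.71 × 21% = 35843.16
Buyer bears (B): 811.79 + 167.50 + 930.37 + 8156.28 + 98.34 + 782.31 + 236.75 + 1989.30 = 13172.64
Landed cost (B) = invoice 160517.43 + 13172.64 + duty 35843.16 = 209533.23
Difference = |217815.84 − 209533.23| = 8282.61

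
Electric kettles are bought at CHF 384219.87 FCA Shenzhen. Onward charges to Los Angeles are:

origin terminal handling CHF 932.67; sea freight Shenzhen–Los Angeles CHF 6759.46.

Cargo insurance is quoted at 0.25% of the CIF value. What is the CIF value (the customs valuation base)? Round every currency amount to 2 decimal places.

Let C be the CIF value. C = FCA price + pre-shipment costs + freight + 0.25% × C
C − 0.25% × C = 384219.87 + 932.67 + 6759.46
0.9975 × C = 391912.00
C = 391912.00 / 0.9975 = 392894.24
Insurance premium = 0.25% × 392894.24 = 982.24

CIF value: CHF 392894.24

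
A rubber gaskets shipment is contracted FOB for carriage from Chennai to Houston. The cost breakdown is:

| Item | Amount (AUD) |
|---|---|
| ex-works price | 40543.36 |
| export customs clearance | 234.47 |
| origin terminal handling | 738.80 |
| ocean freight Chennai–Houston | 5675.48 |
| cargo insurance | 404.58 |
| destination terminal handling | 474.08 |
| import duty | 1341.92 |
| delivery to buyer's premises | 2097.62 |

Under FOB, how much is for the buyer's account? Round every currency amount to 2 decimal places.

Buyer's account: AUD 9993.68

FOB: the seller bears costs until goods are on board at the origin port; the buyer bears freight, insurance and all costs thereafter.
Seller's account: goods 40543.36 + export clearance 234.47 + origin terminal 738.80 = 41516.63
Buyer's account: freight 5675.48 + insurance 404.58 + destination terminal 474.08 + duty 1341.92 + delivery 2097.62 = 9993.68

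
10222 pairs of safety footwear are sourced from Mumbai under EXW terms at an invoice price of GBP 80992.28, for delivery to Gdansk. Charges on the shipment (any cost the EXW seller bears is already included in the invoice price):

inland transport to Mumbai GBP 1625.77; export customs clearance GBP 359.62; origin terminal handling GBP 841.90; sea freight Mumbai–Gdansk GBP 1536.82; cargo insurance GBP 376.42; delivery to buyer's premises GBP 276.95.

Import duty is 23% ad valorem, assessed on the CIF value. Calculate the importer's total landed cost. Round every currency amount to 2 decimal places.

EXW: the seller makes goods available at their premises; the buyer bears all onward costs.
CIF value = EXW price + inland to port + export clearance + origin terminal + freight + insurance = 80992.28 + 1625.77 + 359.62 + 841.90 + 1536.82 + 376.42 = 85732.81
Import duty = 85732.81 × 23% = 19718.55
Buyer bears: inland to port 1625.77 + export clearance 359.62 + origin terminal 841.90 + freight 1536.82 + insurance 376.42 + delivery 276.95 + duty 19718.55 = 24736.03
Landed cost = invoice 80992.28 + 24736.03 = 105728.31

Total landed cost: GBP 105728.31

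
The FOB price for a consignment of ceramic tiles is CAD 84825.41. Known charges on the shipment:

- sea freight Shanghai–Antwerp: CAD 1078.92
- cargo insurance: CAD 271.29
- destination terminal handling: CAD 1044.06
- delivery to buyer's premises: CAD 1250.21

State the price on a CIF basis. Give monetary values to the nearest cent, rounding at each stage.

Not relevant to the conversion: destination terminal, delivery — on the buyer under both terms; not part of either seller's price.
From FOB to CIF, the seller additionally bears: freight, insurance.
CIF price = 84825.41 + 1078.92 + 271.29 = 86175.62

CIF price: CAD 86175.62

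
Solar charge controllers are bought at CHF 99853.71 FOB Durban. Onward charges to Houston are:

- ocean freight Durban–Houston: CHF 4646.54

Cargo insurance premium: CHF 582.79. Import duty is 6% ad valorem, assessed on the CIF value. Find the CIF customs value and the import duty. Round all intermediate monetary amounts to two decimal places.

CIF = FOB price + freight + insurance
CIF = 99853.71 + 4646.54 + 582.79 = 105083.04
Import duty = 105083.04 × 6% = 6304.98

CIF value: CHF 105083.04; import duty: CHF 6304.98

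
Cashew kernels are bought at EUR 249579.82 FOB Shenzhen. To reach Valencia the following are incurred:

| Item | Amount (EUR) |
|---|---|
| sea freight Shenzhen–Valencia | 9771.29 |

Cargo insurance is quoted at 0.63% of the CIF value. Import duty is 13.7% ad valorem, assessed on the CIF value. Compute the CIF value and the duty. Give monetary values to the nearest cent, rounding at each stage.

CIF value: EUR 260995.38; import duty: EUR 35756.37

Let C be the CIF value. C = FOB price + freight + 0.63% × C
C − 0.63% × C = 249579.82 + 9771.29
0.9937 × C = 259351.11
C = 259351.11 / 0.9937 = 260995.38
Insurance premium = 0.63% × 260995.38 = 1644.27
Import duty = 260995.38 × 13.7% = 35756.37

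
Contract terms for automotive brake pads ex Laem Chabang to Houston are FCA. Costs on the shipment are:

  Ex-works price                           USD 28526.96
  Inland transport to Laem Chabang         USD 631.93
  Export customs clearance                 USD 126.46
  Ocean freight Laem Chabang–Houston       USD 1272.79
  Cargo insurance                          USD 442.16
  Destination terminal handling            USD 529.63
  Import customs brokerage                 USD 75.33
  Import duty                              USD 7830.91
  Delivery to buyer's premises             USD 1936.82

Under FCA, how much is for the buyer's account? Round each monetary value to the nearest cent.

Buyer's account: USD 12087.64

FCA: the seller delivers export-cleared goods to the carrier; the buyer bears costs from that point.
Seller's account: goods 28526.96 + inland to port 631.93 + export clearance 126.46 = 29285.35
Buyer's account: freight 1272.79 + insurance 442.16 + destination terminal 529.63 + brokerage 75.33 + duty 7830.91 + delivery 1936.82 = 12087.64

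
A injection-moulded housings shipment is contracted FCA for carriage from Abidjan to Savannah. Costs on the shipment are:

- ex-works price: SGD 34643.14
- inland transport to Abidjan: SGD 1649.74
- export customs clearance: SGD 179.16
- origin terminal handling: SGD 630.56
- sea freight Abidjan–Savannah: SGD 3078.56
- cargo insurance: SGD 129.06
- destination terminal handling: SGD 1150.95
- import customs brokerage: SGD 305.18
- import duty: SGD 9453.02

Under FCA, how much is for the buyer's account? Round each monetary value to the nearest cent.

Buyer's account: SGD 14747.33

FCA: the seller delivers export-cleared goods to the carrier; the buyer bears costs from that point.
Seller's account: goods 34643.14 + inland to port 1649.74 + export clearance 179.16 = 36472.04
Buyer's account: origin terminal 630.56 + freight 3078.56 + insurance 129.06 + destination terminal 1150.95 + brokerage 305.18 + duty 9453.02 = 14747.33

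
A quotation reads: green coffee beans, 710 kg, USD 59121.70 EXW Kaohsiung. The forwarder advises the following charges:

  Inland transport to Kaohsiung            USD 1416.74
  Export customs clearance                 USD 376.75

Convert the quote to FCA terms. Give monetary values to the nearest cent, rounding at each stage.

FCA price: USD 60915.19

From EXW to FCA, the seller additionally bears: inland to port, export clearance.
FCA price = 59121.70 + 1416.74 + 376.75 = 60915.19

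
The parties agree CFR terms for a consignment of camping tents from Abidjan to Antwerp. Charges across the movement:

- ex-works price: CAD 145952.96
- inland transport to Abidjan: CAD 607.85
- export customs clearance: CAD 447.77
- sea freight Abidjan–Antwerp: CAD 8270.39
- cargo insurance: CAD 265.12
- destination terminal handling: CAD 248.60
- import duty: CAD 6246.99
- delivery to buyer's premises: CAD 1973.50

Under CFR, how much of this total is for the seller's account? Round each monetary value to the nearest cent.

CFR: the seller pays costs through ocean freight to the destination port, but not insurance.
Seller's account: goods 145952.96 + inland to port 607.85 + export clearance 447.77 + freight 8270.39 = 155278.97
Buyer's account: insurance 265.12 + destination terminal 248.60 + duty 6246.99 + delivery 1973.50 = 8734.21

Seller's account: CAD 155278.97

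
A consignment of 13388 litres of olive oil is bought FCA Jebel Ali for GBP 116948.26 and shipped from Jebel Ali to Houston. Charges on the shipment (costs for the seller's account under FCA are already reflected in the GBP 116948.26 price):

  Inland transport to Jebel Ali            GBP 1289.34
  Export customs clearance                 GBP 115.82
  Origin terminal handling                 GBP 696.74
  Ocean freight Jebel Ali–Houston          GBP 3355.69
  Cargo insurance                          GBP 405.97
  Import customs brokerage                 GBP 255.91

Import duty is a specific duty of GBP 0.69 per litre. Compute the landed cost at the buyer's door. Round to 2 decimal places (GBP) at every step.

FCA: the seller delivers export-cleared goods to the carrier; the buyer bears costs from that point.
Already in the invoice (seller's account under FCA): inland to port, export clearance — exclude.
CIF value = FCA price + origin terminal + freight + insurance = 116948.26 + 696.74 + 3355.69 + 405.97 = 121406.66
Import duty = 13388 × 0.69 = 9237.72
Buyer bears: origin terminal 696.74 + freight 3355.69 + insurance 405.97 + brokerage 255.91 + duty 9237.72 = 13952.03
Landed cost = invoice 116948.26 + 13952.03 = 130900.29

Total landed cost: GBP 130900.29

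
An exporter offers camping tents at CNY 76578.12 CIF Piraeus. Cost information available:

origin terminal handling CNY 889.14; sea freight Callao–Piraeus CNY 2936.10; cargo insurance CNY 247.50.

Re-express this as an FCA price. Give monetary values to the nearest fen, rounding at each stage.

FCA price: CNY 72505.38

From CIF to FCA, the seller no longer bears: origin terminal, freight, insurance.
FCA price = 76578.12 − 889.14 − 2936.10 − 247.50 = 72505.38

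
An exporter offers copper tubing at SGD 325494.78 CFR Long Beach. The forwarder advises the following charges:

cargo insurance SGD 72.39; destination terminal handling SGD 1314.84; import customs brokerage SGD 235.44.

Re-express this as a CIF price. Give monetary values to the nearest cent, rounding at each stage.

Not relevant to the conversion: brokerage, destination terminal — on the buyer under both terms; not part of either seller's price.
From CFR to CIF, the seller additionally bears: insurance.
CIF price = 325494.78 + 72.39 = 325567.17

CIF price: SGD 325567.17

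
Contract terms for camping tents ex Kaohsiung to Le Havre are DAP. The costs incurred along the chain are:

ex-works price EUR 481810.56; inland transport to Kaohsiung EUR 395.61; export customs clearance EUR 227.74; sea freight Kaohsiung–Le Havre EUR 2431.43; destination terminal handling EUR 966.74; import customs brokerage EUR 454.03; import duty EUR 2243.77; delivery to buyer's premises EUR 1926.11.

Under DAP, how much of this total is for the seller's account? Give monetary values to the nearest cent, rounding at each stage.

Seller's account: EUR 487758.19

DAP: the seller bears all costs to the named destination except import duty and clearance.
Seller's account: goods 481810.56 + inland to port 395.61 + export clearance 227.74 + freight 2431.43 + destination terminal 966.74 + delivery 1926.11 = 487758.19
Buyer's account: brokerage 454.03 + duty 2243.77 = 2697.80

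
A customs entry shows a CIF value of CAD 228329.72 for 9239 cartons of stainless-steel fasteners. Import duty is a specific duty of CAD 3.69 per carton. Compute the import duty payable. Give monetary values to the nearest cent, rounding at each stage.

Import duty = 9239 × 3.69 = 34091.91

Import duty: CAD 34091.91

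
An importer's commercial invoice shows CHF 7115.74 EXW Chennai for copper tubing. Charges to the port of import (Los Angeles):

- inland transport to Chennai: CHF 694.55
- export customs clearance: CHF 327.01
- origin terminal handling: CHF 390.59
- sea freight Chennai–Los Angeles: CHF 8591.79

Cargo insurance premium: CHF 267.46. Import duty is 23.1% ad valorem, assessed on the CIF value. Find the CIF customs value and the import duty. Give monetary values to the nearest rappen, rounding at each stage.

CIF value: CHF 17387.14; import duty: CHF 4016.43

CIF = EXW price + pre-shipment costs + freight + insurance
CIF = 7115.74 + 694.55 + 327.01 + 390.59 + 8591.79 + 267.46 = 17387.14
Import duty = 17387.14 × 23.1% = 4016.43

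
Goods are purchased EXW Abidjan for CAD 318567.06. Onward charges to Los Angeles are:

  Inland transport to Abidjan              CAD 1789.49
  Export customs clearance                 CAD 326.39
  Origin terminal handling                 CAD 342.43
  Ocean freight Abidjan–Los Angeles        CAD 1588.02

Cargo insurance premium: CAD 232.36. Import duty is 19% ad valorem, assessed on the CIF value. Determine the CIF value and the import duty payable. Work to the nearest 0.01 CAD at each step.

CIF = EXW price + pre-shipment costs + freight + insurance
CIF = 318567.06 + 1789.49 + 326.39 + 342.43 + 1588.02 + 232.36 = 322845.75
Import duty = 322845.75 × 19% = 61340.69

CIF value: CAD 322845.75; import duty: CAD 61340.69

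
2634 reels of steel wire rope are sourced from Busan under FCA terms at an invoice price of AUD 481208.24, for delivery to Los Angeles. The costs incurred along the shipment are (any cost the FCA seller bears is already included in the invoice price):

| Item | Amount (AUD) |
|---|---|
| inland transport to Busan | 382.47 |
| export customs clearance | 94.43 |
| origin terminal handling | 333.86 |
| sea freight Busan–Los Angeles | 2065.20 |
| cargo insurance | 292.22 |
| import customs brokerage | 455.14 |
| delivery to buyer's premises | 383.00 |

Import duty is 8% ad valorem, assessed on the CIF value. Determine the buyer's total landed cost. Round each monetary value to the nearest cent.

FCA: the seller delivers export-cleared goods to the carrier; the buyer bears costs from that point.
Already in the invoice (seller's account under FCA): inland to port, export clearance — exclude.
CIF value = FCA price + origin terminal + freight + insurance = 481208.24 + 333.86 + 2065.20 + 292.22 = 483899.52
Import duty = 483899.52 × 8% = 38711.96
Buyer bears: origin terminal 333.86 + freight 2065.20 + insurance 292.22 + brokerage 455.14 + delivery 383.00 + duty 38711.96 = 42241.38
Landed cost = invoice 481208.24 + 42241.38 = 523449.62

Total landed cost: AUD 523449.62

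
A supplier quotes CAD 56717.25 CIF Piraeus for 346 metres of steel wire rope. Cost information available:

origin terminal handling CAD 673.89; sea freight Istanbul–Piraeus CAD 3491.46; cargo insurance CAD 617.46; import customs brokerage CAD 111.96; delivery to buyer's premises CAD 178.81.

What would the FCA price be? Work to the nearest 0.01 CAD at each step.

Not relevant to the conversion: delivery, brokerage — on the buyer under both terms; not part of either seller's price.
From CIF to FCA, the seller no longer bears: origin terminal, freight, insurance.
FCA price = 56717.25 − 673.89 − 3491.46 − 617.46 = 51934.44

FCA price: CAD 51934.44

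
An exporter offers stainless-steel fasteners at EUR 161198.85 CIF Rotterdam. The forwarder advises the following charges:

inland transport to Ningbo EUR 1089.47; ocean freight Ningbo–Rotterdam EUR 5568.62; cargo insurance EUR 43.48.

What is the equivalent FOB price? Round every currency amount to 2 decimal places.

Not relevant to the conversion: inland to port — on the seller under both CIF and FOB; already in the CIF price and stays in the FOB price.
From CIF to FOB, the seller no longer bears: freight, insurance.
FOB price = 161198.85 − 5568.62 − 43.48 = 155586.75

FOB price: EUR 155586.75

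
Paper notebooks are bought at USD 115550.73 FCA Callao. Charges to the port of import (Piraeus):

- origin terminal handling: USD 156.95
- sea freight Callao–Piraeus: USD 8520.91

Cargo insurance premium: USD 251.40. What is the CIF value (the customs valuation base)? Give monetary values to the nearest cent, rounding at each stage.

CIF value: USD 124479.99

CIF = FCA price + pre-shipment costs + freight + insurance
CIF = 115550.73 + 156.95 + 8520.91 + 251.40 = 124479.99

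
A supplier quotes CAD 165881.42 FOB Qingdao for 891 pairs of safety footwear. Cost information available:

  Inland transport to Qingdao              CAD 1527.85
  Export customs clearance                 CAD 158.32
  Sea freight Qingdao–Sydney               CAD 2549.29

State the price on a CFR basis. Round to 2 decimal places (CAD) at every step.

CFR price: CAD 168430.71

Not relevant to the conversion: inland to port, export clearance — on the seller under both FOB and CFR; already in the FOB price and stays in the CFR price.
From FOB to CFR, the seller additionally bears: freight.
CFR price = 165881.42 + 2549.29 = 168430.71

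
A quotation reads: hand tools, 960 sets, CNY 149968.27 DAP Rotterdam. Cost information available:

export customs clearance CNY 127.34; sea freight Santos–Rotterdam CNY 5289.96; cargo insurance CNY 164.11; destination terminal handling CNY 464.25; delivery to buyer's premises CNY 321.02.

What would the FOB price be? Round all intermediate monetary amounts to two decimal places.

FOB price: CNY 143728.93

Not relevant to the conversion: export clearance — on the seller under both DAP and FOB; already in the DAP price and stays in the FOB price.
From DAP to FOB, the seller no longer bears: freight, insurance, destination terminal, delivery.
FOB price = 149968.27 − 5289.96 − 164.11 − 464.25 − 321.02 = 143728.93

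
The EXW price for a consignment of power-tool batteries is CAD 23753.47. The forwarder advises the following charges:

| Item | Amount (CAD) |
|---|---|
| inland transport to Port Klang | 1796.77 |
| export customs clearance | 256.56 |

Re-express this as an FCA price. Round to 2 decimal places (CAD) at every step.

From EXW to FCA, the seller additionally bears: inland to port, export clearance.
FCA price = 23753.47 + 1796.77 + 256.56 = 25806.80

FCA price: CAD 25806.80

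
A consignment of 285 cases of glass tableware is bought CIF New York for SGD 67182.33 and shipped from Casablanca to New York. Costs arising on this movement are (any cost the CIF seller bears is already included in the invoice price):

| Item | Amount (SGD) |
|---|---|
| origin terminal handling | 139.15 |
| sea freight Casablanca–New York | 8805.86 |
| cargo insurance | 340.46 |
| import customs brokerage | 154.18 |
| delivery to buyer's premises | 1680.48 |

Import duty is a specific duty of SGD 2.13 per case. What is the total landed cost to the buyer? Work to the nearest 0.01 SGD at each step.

Total landed cost: SGD 69624.04

CIF: the seller pays costs through ocean freight and marine insurance to the destination port.
Already in the invoice (seller's account under CIF): origin terminal, freight, insurance — exclude.
The CIF price already equals the CIF value: 67182.33
Import duty = 285 × 2.13 = 607.05
Buyer bears: brokerage 154.18 + delivery 1680.48 + duty 607.05 = 2441.71
Landed cost = invoice 67182.33 + 2441.71 = 69624.04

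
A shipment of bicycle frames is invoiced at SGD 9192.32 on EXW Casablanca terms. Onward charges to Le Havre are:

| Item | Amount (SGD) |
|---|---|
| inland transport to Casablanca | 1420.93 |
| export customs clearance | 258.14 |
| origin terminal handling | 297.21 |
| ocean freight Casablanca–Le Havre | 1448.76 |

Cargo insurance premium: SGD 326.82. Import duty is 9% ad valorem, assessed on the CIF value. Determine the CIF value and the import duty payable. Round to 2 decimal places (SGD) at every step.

CIF = EXW price + pre-shipment costs + freight + insurance
CIF = 9192.32 + 1420.93 + 258.14 + 297.21 + 1448.76 + 326.82 = 12944.18
Import duty = 12944.18 × 9% = 1164.98

CIF value: SGD 12944.18; import duty: SGD 1164.98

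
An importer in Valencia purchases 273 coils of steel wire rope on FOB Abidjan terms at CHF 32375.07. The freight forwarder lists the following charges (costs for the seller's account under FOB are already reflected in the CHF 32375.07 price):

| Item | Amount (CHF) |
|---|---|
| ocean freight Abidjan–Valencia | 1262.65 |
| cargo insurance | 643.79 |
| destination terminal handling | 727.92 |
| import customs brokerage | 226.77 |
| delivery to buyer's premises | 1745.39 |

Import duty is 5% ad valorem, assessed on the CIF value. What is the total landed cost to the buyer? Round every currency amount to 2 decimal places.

FOB: the seller bears costs until goods are on board at the origin port; the buyer bears freight, insurance and all costs thereafter.
CIF value = FOB price + freight + insurance = 32375.07 + 1262.65 + 643.79 = 34281.51
Import duty = 34281.51 × 5% = 1714.08
Buyer bears: freight 1262.65 + insurance 643.79 + destination terminal 727.92 + brokerage 226.77 + delivery 1745.39 + duty 1714.08 = 6320.60
Landed cost = invoice 32375.07 + 6320.60 = 38695.67

Total landed cost: CHF 38695.67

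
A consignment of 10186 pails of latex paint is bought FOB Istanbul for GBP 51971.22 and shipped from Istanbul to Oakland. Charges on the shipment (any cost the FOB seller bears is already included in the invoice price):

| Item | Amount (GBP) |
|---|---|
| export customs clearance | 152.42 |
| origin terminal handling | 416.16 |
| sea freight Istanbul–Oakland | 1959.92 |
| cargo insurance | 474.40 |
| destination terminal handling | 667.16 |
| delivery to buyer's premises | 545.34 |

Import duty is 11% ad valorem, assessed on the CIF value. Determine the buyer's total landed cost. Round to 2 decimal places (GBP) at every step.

FOB: the seller bears costs until goods are on board at the origin port; the buyer bears freight, insurance and all costs thereafter.
Already in the invoice (seller's account under FOB): export clearance, origin terminal — exclude.
CIF value = FOB price + freight + insurance = 51971.22 + 1959.92 + 474.40 = 54405.54
Import duty = 54405.54 × 11% = 5984.61
Buyer bears: freight 1959.92 + insurance 474.40 + destination terminal 667.16 + delivery 545.34 + duty 5984.61 = 9631.43
Landed cost = invoice 51971.22 + 9631.43 = 61602.65

Total landed cost: GBP 61602.65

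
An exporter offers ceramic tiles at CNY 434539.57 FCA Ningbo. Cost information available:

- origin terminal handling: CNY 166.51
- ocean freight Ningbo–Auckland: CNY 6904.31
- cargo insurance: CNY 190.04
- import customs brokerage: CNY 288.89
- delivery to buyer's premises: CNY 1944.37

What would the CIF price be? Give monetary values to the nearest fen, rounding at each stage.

CIF price: CNY 441800.43

Not relevant to the conversion: brokerage, delivery — on the buyer under both terms; not part of either seller's price.
From FCA to CIF, the seller additionally bears: origin terminal, freight, insurance.
CIF price = 434539.57 + 166.51 + 6904.31 + 190.04 = 441800.43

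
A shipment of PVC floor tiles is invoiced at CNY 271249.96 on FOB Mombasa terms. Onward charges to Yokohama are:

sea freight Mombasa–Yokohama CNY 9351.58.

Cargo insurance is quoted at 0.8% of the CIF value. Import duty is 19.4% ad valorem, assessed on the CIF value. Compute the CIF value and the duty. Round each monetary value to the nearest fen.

CIF value: CNY 282864.46; import duty: CNY 54875.71

Let C be the CIF value. C = FOB price + freight + 0.8% × C
C − 0.8% × C = 271249.96 + 9351.58
0.992 × C = 280601.54
C = 280601.54 / 0.992 = 282864.46
Insurance premium = 0.8% × 282864.46 = 2262.92
Import duty = 282864.46 × 19.4% = 54875.71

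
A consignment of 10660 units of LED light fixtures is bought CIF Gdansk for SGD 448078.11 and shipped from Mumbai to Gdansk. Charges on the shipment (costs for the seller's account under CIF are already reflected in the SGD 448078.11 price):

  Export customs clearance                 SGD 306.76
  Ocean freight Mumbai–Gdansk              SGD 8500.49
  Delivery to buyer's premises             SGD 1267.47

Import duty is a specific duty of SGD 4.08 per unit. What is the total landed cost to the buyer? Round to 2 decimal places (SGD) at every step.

Total landed cost: SGD 492838.38

CIF: the seller pays costs through ocean freight and marine insurance to the destination port.
Already in the invoice (seller's account under CIF): export clearance, freight — exclude.
The CIF price already equals the CIF value: 448078.11
Import duty = 10660 × 4.08 = 43492.80
Buyer bears: delivery 1267.47 + duty 43492.80 = 44760.27
Landed cost = invoice 448078.11 + 44760.27 = 492838.38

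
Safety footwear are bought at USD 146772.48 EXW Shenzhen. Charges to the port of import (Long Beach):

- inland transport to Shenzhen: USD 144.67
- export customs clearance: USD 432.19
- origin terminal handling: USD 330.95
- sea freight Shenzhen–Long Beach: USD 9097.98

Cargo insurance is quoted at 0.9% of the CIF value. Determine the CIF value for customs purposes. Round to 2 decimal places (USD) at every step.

CIF value: USD 158202.09

Let C be the CIF value. C = EXW price + pre-shipment costs + freight + 0.9% × C
C − 0.9% × C = 146772.48 + 144.67 + 432.19 + 330.95 + 9097.98
0.991 × C = 156778.27
C = 156778.27 / 0.991 = 158202.09
Insurance premium = 0.9% × 158202.09 = 1423.82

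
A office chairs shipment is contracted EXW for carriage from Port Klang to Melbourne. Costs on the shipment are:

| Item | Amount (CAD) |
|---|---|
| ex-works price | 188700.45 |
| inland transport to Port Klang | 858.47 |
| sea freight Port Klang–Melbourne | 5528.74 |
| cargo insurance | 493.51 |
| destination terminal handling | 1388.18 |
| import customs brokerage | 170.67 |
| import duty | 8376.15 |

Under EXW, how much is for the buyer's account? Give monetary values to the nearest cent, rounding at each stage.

EXW: the seller makes goods available at their premises; the buyer bears all onward costs.
Seller's account: goods 188700.45 = 188700.45
Buyer's account: inland to port 858.47 + freight 5528.74 + insurance 493.51 + destination terminal 1388.18 + brokerage 170.67 + duty 8376.15 = 16815.72

Buyer's account: CAD 16815.72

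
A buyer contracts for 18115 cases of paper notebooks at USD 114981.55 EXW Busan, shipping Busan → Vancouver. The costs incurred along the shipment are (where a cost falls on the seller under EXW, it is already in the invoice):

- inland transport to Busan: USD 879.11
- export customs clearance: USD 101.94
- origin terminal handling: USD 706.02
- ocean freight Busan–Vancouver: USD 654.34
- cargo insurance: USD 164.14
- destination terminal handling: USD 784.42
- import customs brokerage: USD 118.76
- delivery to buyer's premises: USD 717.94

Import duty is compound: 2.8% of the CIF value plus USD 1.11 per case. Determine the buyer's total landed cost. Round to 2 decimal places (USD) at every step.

EXW: the seller makes goods available at their premises; the buyer bears all onward costs.
CIF value = EXW price + inland to port + export clearance + origin terminal + freight + insurance = 114981.55 + 879.11 + 101.94 + 706.02 + 654.34 + 164.14 = 117487.10
Ad valorem component: 117487.10 × 2.8% = 3289.64
Specific component: 18115 × 1.11 = 20107.65
Import duty = 3289.64 + 20107.65 = 23397.29
Buyer bears: inland to port 879.11 + export clearance 101.94 + origin terminal 706.02 + freight 654.34 + insurance 164.14 + destination terminal 784.42 + brokerage 118.76 + delivery 717.94 + duty 23397.29 = 27523.96
Landed cost = invoice 114981.55 + 27523.96 = 142505.51

Total landed cost: USD 142505.51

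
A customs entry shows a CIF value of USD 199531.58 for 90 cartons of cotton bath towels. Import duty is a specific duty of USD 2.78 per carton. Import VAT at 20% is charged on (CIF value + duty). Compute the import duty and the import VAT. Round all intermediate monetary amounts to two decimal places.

Import duty: USD 250.20; import VAT: USD 39956.36

Import duty = 90 × 2.78 = 250.20
VAT base = CIF + duty = 199531.58 + 250.20 = 199781.78
Import VAT = 199781.78 × 20% = 39956.36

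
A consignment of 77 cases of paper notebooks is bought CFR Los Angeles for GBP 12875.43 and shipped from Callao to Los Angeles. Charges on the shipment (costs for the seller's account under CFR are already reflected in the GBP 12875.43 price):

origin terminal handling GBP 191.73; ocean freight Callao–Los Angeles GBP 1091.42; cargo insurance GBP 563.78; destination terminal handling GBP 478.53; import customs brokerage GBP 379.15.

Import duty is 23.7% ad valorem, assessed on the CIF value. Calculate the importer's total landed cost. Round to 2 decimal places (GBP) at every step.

Total landed cost: GBP 17481.98

CFR: the seller pays costs through ocean freight to the destination port, but not insurance.
Already in the invoice (seller's account under CFR): origin terminal, freight — exclude.
CIF value = CFR price + insurance = 12875.43 + 563.78 = 13439.21
Import duty = 13439.21 × 23.7% = 3185.09
Buyer bears: insurance 563.78 + destination terminal 478.53 + brokerage 379.15 + duty 3185.09 = 4606.55
Landed cost = invoice 12875.43 + 4606.55 = 17481.98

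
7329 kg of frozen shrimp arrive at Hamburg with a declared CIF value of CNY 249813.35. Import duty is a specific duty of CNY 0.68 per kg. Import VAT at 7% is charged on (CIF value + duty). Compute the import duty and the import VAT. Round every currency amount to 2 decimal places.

Import duty = 7329 × 0.68 = 4983.72
VAT base = CIF + duty = 249813.35 + 4983.72 = 254797.07
Import VAT = 254797.07 × 7% = 17835.79

Import duty: CNY 4983.72; import VAT: CNY 17835.79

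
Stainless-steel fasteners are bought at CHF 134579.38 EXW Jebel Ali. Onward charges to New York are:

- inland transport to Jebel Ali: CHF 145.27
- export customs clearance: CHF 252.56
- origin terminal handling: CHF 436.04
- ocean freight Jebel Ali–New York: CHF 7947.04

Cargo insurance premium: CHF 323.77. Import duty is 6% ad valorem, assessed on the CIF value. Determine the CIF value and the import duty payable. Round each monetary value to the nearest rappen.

CIF = EXW price + pre-shipment costs + freight + insurance
CIF = 134579.38 + 145.27 + 252.56 + 436.04 + 7947.04 + 323.77 = 143684.06
Import duty = 143684.06 × 6% = 8621.04

CIF value: CHF 143684.06; import duty: CHF 8621.04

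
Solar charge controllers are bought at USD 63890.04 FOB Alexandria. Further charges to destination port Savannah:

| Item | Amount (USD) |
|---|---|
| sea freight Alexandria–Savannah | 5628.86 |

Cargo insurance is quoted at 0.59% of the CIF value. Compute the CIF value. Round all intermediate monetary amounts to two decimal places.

Let C be the CIF value. C = FOB price + freight + 0.59% × C
C − 0.59% × C = 63890.04 + 5628.86
0.9941 × C = 69518.90
C = 69518.90 / 0.9941 = 69931.50
Insurance premium = 0.59% × 69931.50 = 412.60

CIF value: USD 69931.50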